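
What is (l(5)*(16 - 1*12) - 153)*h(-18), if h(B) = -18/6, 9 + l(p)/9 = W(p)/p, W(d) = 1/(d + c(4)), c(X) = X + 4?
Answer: 92907/65 ≈ 1429.3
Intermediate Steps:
c(X) = 4 + X
W(d) = 1/(8 + d) (W(d) = 1/(d + (4 + 4)) = 1/(d + 8) = 1/(8 + d))
l(p) = -81 + 9/(p*(8 + p)) (l(p) = -81 + 9*(1/((8 + p)*p)) = -81 + 9*(1/(p*(8 + p))) = -81 + 9/(p*(8 + p)))
h(B) = -3 (h(B) = -18*⅙ = -3)
(l(5)*(16 - 1*12) - 153)*h(-18) = ((9*(1 - 9*5*(8 + 5))/(5*(8 + 5)))*(16 - 1*12) - 153)*(-3) = ((9*(⅕)*(1 - 9*5*13)/13)*(16 - 12) - 153)*(-3) = ((9*(⅕)*(1/13)*(1 - 585))*4 - 153)*(-3) = ((9*(⅕)*(1/13)*(-584))*4 - 153)*(-3) = (-5256/65*4 - 153)*(-3) = (-21024/65 - 153)*(-3) = -30969/65*(-3) = 92907/65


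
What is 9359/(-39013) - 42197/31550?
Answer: -1941508011/1230860150 ≈ -1.5774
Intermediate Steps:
9359/(-39013) - 42197/31550 = 9359*(-1/39013) - 42197*1/31550 = -9359/39013 - 42197/31550 = -1941508011/1230860150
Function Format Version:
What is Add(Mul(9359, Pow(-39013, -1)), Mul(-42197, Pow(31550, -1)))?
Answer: Rational(-1941508011, 1230860150) ≈ -1.5774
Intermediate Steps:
Add(Mul(9359, Pow(-39013, -1)), Mul(-42197, Pow(31550, -1))) = Add(Mul(9359, Rational(-1, 39013)), Mul(-42197, Rational(1, 31550))) = Add(Rational(-9359, 39013), Rational(-42197, 31550)) = Rational(-1941508011, 1230860150)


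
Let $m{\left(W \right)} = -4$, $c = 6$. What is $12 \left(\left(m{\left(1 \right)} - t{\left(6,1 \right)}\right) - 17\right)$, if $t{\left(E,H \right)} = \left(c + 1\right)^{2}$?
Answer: $-840$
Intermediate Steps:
$t{\left(E,H \right)} = 49$ ($t{\left(E,H \right)} = \left(6 + 1\right)^{2} = 7^{2} = 49$)
$12 \left(\left(m{\left(1 \right)} - t{\left(6,1 \right)}\right) - 17\right) = 12 \left(\left(-4 - 49\right) - 17\right) = 12 \left(-53 - 17\right) = 12 \left(-70\right) = -840$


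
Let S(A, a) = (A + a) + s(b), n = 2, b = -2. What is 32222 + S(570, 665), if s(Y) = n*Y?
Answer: 33453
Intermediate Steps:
s(Y) = 2*Y
S(A, a) = -4 + A + a (S(A, a) = (A + a) + 2*(-2) = (A + a) - 4 = -4 + A + a)
32222 + S(570, 665) = 32222 + (-4 + 570 + 665) = 32222 + 1231 = 33453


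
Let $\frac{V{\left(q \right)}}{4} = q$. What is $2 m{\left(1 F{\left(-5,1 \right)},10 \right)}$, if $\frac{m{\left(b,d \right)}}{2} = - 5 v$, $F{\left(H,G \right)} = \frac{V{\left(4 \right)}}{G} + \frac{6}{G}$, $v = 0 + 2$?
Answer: $-40$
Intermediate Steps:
$V{\left(q \right)} = 4 q$
$v = 2$
$F{\left(H,G \right)} = \frac{22}{G}$ ($F{\left(H,G \right)} = \frac{4 \cdot 4}{G} + \frac{6}{G} = \frac{16}{G} + \frac{6}{G} = \frac{22}{G}$)
$m{\left(b,d \right)} = -20$ ($m{\left(b,d \right)} = 2 \left(\left(-5\right) 2\right) = 2 \left(-10\right) = -20$)
$2 m{\left(1 F{\left(-5,1 \right)},10 \right)} = 2 \left(-20\right) = -40$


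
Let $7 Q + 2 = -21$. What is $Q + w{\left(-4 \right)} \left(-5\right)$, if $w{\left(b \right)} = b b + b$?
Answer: $- \frac{443}{7} \approx -63.286$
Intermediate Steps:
$Q = - \frac{23}{7}$ ($Q = - \frac{2}{7} + \frac{1}{7} \left(-21\right) = - \frac{2}{7} - 3 = - \frac{23}{7} \approx -3.2857$)
$w{\left(b \right)} = b + b^{2}$ ($w{\left(b \right)} = b^{2} + b = b + b^{2}$)
$Q + w{\left(-4 \right)} \left(-5\right) = - \frac{23}{7} + - 4 \left(1 - 4\right) \left(-5\right) = - \frac{23}{7} + \left(-4\right) \left(-3\right) \left(-5\right) = - \frac{23}{7} + 12 \left(-5\right) = - \frac{23}{7} - 60 = - \frac{443}{7}$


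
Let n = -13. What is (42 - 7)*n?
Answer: -455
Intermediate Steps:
(42 - 7)*n = (42 - 7)*(-13) = 35*(-13) = -455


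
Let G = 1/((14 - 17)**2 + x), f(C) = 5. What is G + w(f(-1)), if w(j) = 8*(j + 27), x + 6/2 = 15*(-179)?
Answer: 685823/2679 ≈ 256.00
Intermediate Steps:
x = -2688 (x = -3 + 15*(-179) = -3 - 2685 = -2688)
G = -1/2679 (G = 1/((14 - 17)**2 - 2688) = 1/((-3)**2 - 2688) = 1/(9 - 2688) = 1/(-2679) = -1/2679 ≈ -0.00037327)
w(j) = 216 + 8*j (w(j) = 8*(27 + j) = 216 + 8*j)
G + w(f(-1)) = -1/2679 + (216 + 8*5) = -1/2679 + (216 + 40) = -1/2679 + 256 = 685823/2679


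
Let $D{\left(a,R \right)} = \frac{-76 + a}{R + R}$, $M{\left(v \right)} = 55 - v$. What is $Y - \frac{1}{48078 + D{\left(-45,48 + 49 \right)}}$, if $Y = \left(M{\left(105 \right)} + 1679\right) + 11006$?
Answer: $\frac{117846783791}{9327011} \approx 12635.0$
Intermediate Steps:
$D{\left(a,R \right)} = \frac{-76 + a}{2 R}$
$Y = 12635$ ($Y = \left(\left(55 - 105\right) + 1679\right) + 11006 = \left(-50 + 1679\right) + 11006 = 1629 + 11006 = 12635$)
$Y - \frac{1}{48078 + D{\left(-45,48 + 49 \right)}} = 12635 - \frac{1}{48078 + \frac{-76 - 45}{2 \left(48 + 49\right)}} = 12635 - \frac{1}{48078 + \frac{1}{2} \cdot \frac{1}{97} \left(-121\right)} = 12635 - \frac{1}{48078 - \frac{121}{194}} = 12635 - \frac{1}{\frac{9327011}{194}} = 12635 - \frac{194}{9327011} = \frac{117846783791}{9327011}$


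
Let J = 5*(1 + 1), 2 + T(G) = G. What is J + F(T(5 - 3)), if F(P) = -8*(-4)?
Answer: 42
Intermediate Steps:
T(G) = -2 + G
F(P) = 32
J = 10 (J = 5*2 = 10)
J + F(T(5 - 3)) = 10 + 32 = 42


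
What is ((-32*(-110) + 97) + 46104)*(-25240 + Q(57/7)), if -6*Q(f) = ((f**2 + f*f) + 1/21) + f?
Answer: -79135865467/63 ≈ -1.2561e+9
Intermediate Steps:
Q(f) = -1/126 - f**2/3 - f/6 (Q(f) = -(((f**2 + f*f) + 1/21) + f)/6 = -(((f**2 + f**2) + 1/21) + f)/6 = -((2*f**2 + 1/21) + f)/6 = -((1/21 + 2*f**2) + f)/6 = -(1/21 + f + 2*f**2)/6 = -1/126 - f**2/3 - f/6)
((-32*(-110) + 97) + 46104)*(-25240 + Q(57/7)) = ((-32*(-110) + 97) + 46104)*(-25240 + (-1/126 - (57/7)**2/3 - 19/(2*7))) = ((3520 + 97) + 46104)*(-25240 + (-1/126 - (57*(1/7))**2/3 - 19/(2*7))) = (3617 + 46104)*(-25240 + (-1/126 - (57/7)**2/3 - 1/6*57/7)) = 49721*(-25240 + (-1/126 - 1/3*3249/49 - 19/14)) = 49721*(-25240 + (-1/126 - 1083/49 - 19/14)) = 49721*(-25240 - 10349/441) = 49721*(-11141189/441) = -79135865467/63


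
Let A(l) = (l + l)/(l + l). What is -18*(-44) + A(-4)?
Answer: 793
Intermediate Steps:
A(l) = 1 (A(l) = (2*l)/((2*l)) = (2*l)*(1/(2*l)) = 1)
-18*(-44) + A(-4) = -18*(-44) + 1 = 792 + 1 = 793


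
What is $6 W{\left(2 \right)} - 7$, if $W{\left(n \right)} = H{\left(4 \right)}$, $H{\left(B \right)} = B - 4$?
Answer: $-7$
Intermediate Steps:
$H{\left(B \right)} = -4 + B$
$W{\left(n \right)} = 0$ ($W{\left(n \right)} = -4 + 4 = 0$)
$6 W{\left(2 \right)} - 7 = 6 \cdot 0 - 7 = 0 - 7 = -7$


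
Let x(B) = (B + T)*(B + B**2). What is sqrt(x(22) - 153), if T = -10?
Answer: sqrt(5919) ≈ 76.935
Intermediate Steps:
x(B) = (-10 + B)*(B + B**2) (x(B) = (B - 10)*(B + B**2) = (-10 + B)*(B + B**2))
sqrt(x(22) - 153) = sqrt(22*(-10 + 22**2 - 9*22) - 153) = sqrt(22*(-10 + 484 - 198) - 153) = sqrt(22*276 - 153) = sqrt(6072 - 153) = sqrt(5919)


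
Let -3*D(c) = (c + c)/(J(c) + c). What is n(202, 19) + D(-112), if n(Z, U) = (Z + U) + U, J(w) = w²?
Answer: 79922/333 ≈ 240.01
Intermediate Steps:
D(c) = -2*c/(3*(c + c²)) (D(c) = -(c + c)/(3*(c² + c)) = -2*c/(3*(c + c²)))
n(Z, U) = Z + 2*U (n(Z, U) = (U + Z) + U = Z + 2*U)
n(202, 19) + D(-112) = (202 + 2*19) - 2/(3 + 3*(-112)) = (202 + 38) - 2/(3 - 336) = 240 - 2/(-333) = 240 - 2*(-1/333) = 240 + 2/333 = 79922/333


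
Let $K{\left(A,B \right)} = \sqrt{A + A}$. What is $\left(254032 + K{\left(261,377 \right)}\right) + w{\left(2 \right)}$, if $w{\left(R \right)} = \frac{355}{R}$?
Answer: $\frac{508419}{2} + 3 \sqrt{58} \approx 2.5423 \cdot 10^{5}$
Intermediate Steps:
$K{\left(A,B \right)} = \sqrt{2} \sqrt{A}$ ($K{\left(A,B \right)} = \sqrt{2 A} = \sqrt{2} \sqrt{A}$)
$\left(254032 + K{\left(261,377 \right)}\right) + w{\left(2 \right)} = \left(254032 + \sqrt{2} \sqrt{261}\right) + \frac{355}{2} = \left(254032 + \sqrt{2} \cdot 3 \sqrt{29}\right) + 355 \cdot \frac{1}{2} = \left(254032 + 3 \sqrt{58}\right) + \frac{355}{2} = \frac{508419}{2} + 3 \sqrt{58}$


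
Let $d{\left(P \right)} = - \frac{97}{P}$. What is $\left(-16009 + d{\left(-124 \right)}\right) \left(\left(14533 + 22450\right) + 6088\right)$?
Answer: $- \frac{85496753349}{124} \approx -6.8949 \cdot 10^{8}$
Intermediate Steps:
$\left(-16009 + d{\left(-124 \right)}\right) \left(\left(14533 + 22450\right) + 6088\right) = \left(-16009 - \frac{97}{-124}\right) \left(\left(14533 + 22450\right) + 6088\right) = \left(-16009 - - \frac{97}{124}\right) \left(36983 + 6088\right) = \left(-16009 + \frac{97}{124}\right) 43071 = \left(- \frac{1985019}{124}\right) 43071 = - \frac{85496753349}{124}$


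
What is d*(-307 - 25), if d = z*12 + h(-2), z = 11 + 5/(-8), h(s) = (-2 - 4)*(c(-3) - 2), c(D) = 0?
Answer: -45318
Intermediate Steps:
h(s) = 12 (h(s) = (-2 - 4)*(0 - 2) = -6*(-2) = 12)
z = 83/8 (z = 11 + 5*(-1/8) = 11 - 5/8 = 83/8 ≈ 10.375)
d = 273/2 (d = (83/8)*12 + 12 = 249/2 + 12 = 273/2 ≈ 136.50)
d*(-307 - 25) = 273*(-307 - 25)/2 = (273/2)*(-332) = -45318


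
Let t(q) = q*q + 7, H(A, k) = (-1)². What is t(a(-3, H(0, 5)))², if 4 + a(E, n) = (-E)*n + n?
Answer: 49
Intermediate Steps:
H(A, k) = 1
a(E, n) = -4 + n - E*n (a(E, n) = -4 + ((-E)*n + n) = -4 + (-E*n + n) = -4 + (n - E*n) = -4 + n - E*n)
t(q) = 7 + q² (t(q) = q² + 7 = 7 + q²)
t(a(-3, H(0, 5)))² = (7 + (-4 + 1 - 1*(-3)*1)²)² = (7 + (-4 + 1 + 3)²)² = (7 + 0²)² = (7 + 0)² = 7² = 49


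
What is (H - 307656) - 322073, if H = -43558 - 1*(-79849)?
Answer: -593438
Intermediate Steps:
H = 36291 (H = -43558 + 79849 = 36291)
(H - 307656) - 322073 = (36291 - 307656) - 322073 = -271365 - 322073 = -593438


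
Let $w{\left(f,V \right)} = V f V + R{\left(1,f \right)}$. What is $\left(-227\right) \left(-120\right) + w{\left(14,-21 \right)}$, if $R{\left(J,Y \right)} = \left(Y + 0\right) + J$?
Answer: $33429$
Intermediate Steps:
$R{\left(J,Y \right)} = J + Y$ ($R{\left(J,Y \right)} = Y + J = J + Y$)
$w{\left(f,V \right)} = 1 + f + f V^{2}$ ($w{\left(f,V \right)} = V f V + \left(1 + f\right) = f V^{2} + \left(1 + f\right) = 1 + f + f V^{2}$)
$\left(-227\right) \left(-120\right) + w{\left(14,-21 \right)} = \left(-227\right) \left(-120\right) + \left(1 + 14 + 14 \left(-21\right)^{2}\right) = 27240 + \left(1 + 14 + 14 \cdot 441\right) = 27240 + \left(1 + 14 + 6174\right) = 27240 + 6189 = 33429$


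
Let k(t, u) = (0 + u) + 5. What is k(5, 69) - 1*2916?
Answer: -2842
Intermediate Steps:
k(t, u) = 5 + u (k(t, u) = u + 5 = 5 + u)
k(5, 69) - 1*2916 = (5 + 69) - 1*2916 = 74 - 2916 = -2842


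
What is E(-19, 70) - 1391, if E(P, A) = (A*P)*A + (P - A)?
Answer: -94580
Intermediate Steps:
E(P, A) = P - A + P*A² (E(P, A) = P*A² + (P - A) = P - A + P*A²)
E(-19, 70) - 1391 = (-19 - 1*70 - 19*70²) - 1391 = (-19 - 70 - 19*4900) - 1391 = (-19 - 70 - 93100) - 1391 = -93189 - 1391 = -94580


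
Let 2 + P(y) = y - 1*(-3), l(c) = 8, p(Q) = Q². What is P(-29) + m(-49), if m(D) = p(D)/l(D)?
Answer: 2177/8 ≈ 272.13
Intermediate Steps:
P(y) = 1 + y (P(y) = -2 + (y - 1*(-3)) = -2 + (y + 3) = -2 + (3 + y) = 1 + y)
m(D) = D²/8
P(-29) + m(-49) = (1 - 29) + (⅛)*(-49)² = -28 + (⅛)*2401 = -28 + 2401/8 = 2177/8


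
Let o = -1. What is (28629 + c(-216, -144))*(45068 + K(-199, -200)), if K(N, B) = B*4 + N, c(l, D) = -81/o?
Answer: 1265220990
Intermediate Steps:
c(l, D) = 81 (c(l, D) = -81/(-1) = -81*(-1) = 81)
K(N, B) = N + 4*B (K(N, B) = 4*B + N = N + 4*B)
(28629 + c(-216, -144))*(45068 + K(-199, -200)) = (28629 + 81)*(45068 + (-199 + 4*(-200))) = 28710*(45068 + (-199 - 800)) = 28710*(45068 - 999) = 28710*44069 = 1265220990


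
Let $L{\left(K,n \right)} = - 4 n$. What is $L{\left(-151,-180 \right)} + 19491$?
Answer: $20211$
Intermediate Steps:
$L{\left(-151,-180 \right)} + 19491 = \left(-4\right) \left(-180\right) + 19491 = 720 + 19491 = 20211$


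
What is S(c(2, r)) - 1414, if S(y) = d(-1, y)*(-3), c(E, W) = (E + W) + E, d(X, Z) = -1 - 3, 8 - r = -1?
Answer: -1402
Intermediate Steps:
r = 9 (r = 8 - 1*(-1) = 8 + 1 = 9)
d(X, Z) = -4
c(E, W) = W + 2*E
S(y) = 12 (S(y) = -4*(-3) = 12)
S(c(2, r)) - 1414 = 12 - 1414 = -1402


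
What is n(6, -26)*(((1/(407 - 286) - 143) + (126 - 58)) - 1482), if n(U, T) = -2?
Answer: 376792/121 ≈ 3114.0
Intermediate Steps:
n(6, -26)*(((1/(407 - 286) - 143) + (126 - 58)) - 1482) = -2*(((1/(407 - 286) - 143) + (126 - 58)) - 1482) = -2*(((1/121 - 143) + 68) - 1482) = -2*((-17302/121 + 68) - 1482) = -2*(-9074/121 - 1482) = -2*(-188396/121) = 376792/121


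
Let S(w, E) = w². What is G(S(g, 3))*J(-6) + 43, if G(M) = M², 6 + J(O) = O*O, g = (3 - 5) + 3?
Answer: 73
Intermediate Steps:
g = 1 (g = -2 + 3 = 1)
J(O) = -6 + O² (J(O) = -6 + O*O = -6 + O²)
G(S(g, 3))*J(-6) + 43 = (1²)²*(-6 + (-6)²) + 43 = 1²*(-6 + 36) + 43 = 1*30 + 43 = 30 + 43 = 73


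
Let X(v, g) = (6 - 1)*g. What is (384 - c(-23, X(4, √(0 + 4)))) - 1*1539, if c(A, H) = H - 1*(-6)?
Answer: -1171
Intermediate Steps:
X(v, g) = 5*g
c(A, H) = 6 + H (c(A, H) = H + 6 = 6 + H)
(384 - c(-23, X(4, √(0 + 4)))) - 1*1539 = (384 - (6 + 5*√(0 + 4))) - 1*1539 = (384 - (6 + 5*√4)) - 1539 = (384 - (6 + 5*2)) - 1539 = (384 - (6 + 10)) - 1539 = (384 - 1*16) - 1539 = (384 - 16) - 1539 = 368 - 1539 = -1171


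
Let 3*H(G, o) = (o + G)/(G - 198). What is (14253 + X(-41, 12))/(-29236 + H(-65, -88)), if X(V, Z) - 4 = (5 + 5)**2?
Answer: -539413/1098431 ≈ -0.49108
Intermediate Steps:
X(V, Z) = 104 (X(V, Z) = 4 + (5 + 5)**2 = 4 + 10**2 = 4 + 100 = 104)
H(G, o) = (G + o)/(3*(-198 + G)) (H(G, o) = ((o + G)/(G - 198))/3 = ((G + o)/(-198 + G))/3 = (G + o)/(3*(-198 + G)))
(14253 + X(-41, 12))/(-29236 + H(-65, -88)) = (14253 + 104)/(-29236 + (-65 - 88)/(3*(-198 - 65))) = 14357/(-29236 + (1/3)*(-153)/(-263)) = 14357/(-29236 + (1/3)*(-1/263)*(-153)) = 14357/(-29236 + 51/263) = 14357/(-7689017/263) = 14357*(-263/7689017) = -539413/1098431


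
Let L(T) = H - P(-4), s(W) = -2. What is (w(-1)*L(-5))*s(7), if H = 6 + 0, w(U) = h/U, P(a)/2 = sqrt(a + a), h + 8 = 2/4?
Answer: -90 + 60*I*sqrt(2) ≈ -90.0 + 84.853*I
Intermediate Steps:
h = -15/2 (h = -8 + 2/4 = -8 + 2*(1/4) = -8 + 1/2 = -15/2 ≈ -7.5000)
P(a) = 2*sqrt(2)*sqrt(a) (P(a) = 2*sqrt(a + a) = 2*sqrt(2*a) = 2*(sqrt(2)*sqrt(a)) = 2*sqrt(2)*sqrt(a))
w(U) = -15/(2*U)
H = 6
L(T) = 6 - 4*I*sqrt(2) (L(T) = 6 - 2*sqrt(2)*sqrt(-4) = 6 - 2*sqrt(2)*2*I = 6 - 4*I*sqrt(2))
(w(-1)*L(-5))*s(7) = ((-15/2/(-1))*(6 - 4*I*sqrt(2)))*(-2) = ((-15/2*(-1))*(6 - 4*I*sqrt(2)))*(-2) = (15*(6 - 4*I*sqrt(2))/2)*(-2) = (45 - 30*I*sqrt(2))*(-2) = -90 + 60*I*sqrt(2)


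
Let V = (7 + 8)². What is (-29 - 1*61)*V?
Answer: -20250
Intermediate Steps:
V = 225 (V = 15² = 225)
(-29 - 1*61)*V = (-29 - 1*61)*225 = (-29 - 61)*225 = -90*225 = -20250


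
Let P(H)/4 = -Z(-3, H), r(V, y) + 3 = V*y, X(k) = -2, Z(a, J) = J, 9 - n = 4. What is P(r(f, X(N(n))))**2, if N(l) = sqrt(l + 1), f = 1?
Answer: 400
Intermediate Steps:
n = 5 (n = 9 - 1*4 = 9 - 4 = 5)
N(l) = sqrt(1 + l)
r(V, y) = -3 + V*y
P(H) = -4*H (P(H) = 4*(-H) = -4*H)
P(r(f, X(N(n))))**2 = (-4*(-3 + 1*(-2)))**2 = (-4*(-3 - 2))**2 = (-4*(-5))**2 = 20**2 = 400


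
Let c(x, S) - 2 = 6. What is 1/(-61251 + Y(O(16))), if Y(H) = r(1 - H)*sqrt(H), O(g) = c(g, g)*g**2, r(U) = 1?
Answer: -61251/3751682953 - 32*sqrt(2)/3751682953 ≈ -1.6338e-5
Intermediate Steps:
c(x, S) = 8 (c(x, S) = 2 + 6 = 8)
O(g) = 8*g**2
Y(H) = sqrt(H) (Y(H) = 1*sqrt(H) = sqrt(H))
1/(-61251 + Y(O(16))) = 1/(-61251 + sqrt(8*16**2)) = 1/(-61251 + sqrt(8*256)) = 1/(-61251 + sqrt(2048)) = 1/(-61251 + 32*sqrt(2))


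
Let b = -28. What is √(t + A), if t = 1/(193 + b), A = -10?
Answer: I*√272085/165 ≈ 3.1613*I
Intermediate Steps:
t = 1/165 (t = 1/(193 - 28) = 1/165 ≈ 0.0060606)
√(t + A) = √(1/165 - 10) = √(-1649/165) = I*√272085/165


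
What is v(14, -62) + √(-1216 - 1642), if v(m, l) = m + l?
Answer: -48 + I*√2858 ≈ -48.0 + 53.46*I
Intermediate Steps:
v(m, l) = l + m
v(14, -62) + √(-1216 - 1642) = (-62 + 14) + √(-1216 - 1642) = -48 + √(-2858) = -48 + I*√2858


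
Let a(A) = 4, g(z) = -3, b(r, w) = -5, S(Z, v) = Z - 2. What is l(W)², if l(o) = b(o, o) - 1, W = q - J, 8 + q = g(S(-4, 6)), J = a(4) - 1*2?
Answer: 36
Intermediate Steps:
S(Z, v) = -2 + Z
J = 2 (J = 4 - 1*2 = 4 - 2 = 2)
q = -11 (q = -8 - 3 = -11)
W = -13 (W = -11 - 1*2 = -11 - 2 = -13)
l(o) = -6 (l(o) = -5 - 1 = -6)
l(W)² = (-6)² = 36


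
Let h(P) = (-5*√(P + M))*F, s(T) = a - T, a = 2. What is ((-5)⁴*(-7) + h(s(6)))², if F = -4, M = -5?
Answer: 19137025 - 525000*I ≈ 1.9137e+7 - 5.25e+5*I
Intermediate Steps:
s(T) = 2 - T
h(P) = 20*√(-5 + P) (h(P) = -5*√(P - 5)*(-4) = -5*√(-5 + P)*(-4) = 20*√(-5 + P))
((-5)⁴*(-7) + h(s(6)))² = ((-5)⁴*(-7) + 20*√(-5 + (2 - 1*6)))² = (625*(-7) + 20*√(-5 + (2 - 6)))² = (-4375 + 20*√(-5 - 4))² = (-4375 + 20*√(-9))² = (-4375 + 20*(3*I))² = (-4375 + 60*I)²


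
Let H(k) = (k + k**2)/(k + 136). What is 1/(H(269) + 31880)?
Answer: 3/96178 ≈ 3.1192e-5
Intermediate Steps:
H(k) = (k + k**2)/(136 + k)
1/(H(269) + 31880) = 1/(269*(1 + 269)/(136 + 269) + 31880) = 1/(269*270/405 + 31880) = 1/(269*(1/405)*270 + 31880) = 1/(538/3 + 31880) = 1/(96178/3) = 3/96178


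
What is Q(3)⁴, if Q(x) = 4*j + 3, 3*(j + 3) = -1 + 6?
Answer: 2401/81 ≈ 29.642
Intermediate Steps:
j = -4/3 (j = -3 + (-1 + 6)/3 = -3 + (⅓)*5 = -3 + 5/3 = -4/3 ≈ -1.3333)
Q(x) = -7/3 (Q(x) = 4*(-4/3) + 3 = -16/3 + 3 = -7/3)
Q(3)⁴ = (-7/3)⁴ = 2401/81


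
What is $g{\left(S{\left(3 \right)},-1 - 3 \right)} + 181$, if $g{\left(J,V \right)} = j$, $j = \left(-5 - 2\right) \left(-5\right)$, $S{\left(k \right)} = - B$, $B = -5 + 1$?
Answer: $216$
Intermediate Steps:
$B = -4$
$S{\left(k \right)} = 4$ ($S{\left(k \right)} = \left(-1\right) \left(-4\right) = 4$)
$j = 35$ ($j = \left(-7\right) \left(-5\right) = 35$)
$g{\left(J,V \right)} = 35$
$g{\left(S{\left(3 \right)},-1 - 3 \right)} + 181 = 35 + 181 = 216$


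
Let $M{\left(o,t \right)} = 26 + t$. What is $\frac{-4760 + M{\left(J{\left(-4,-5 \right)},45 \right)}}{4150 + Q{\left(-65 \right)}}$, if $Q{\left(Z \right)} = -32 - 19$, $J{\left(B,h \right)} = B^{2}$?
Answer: $- \frac{4689}{4099} \approx -1.1439$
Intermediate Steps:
$Q{\left(Z \right)} = -51$ ($Q{\left(Z \right)} = -32 - 19 = -51$)
$\frac{-4760 + M{\left(J{\left(-4,-5 \right)},45 \right)}}{4150 + Q{\left(-65 \right)}} = \frac{-4760 + \left(26 + 45\right)}{4150 - 51} = \frac{-4760 + 71}{4099} = \left(-4689\right) \frac{1}{4099} = - \frac{4689}{4099}$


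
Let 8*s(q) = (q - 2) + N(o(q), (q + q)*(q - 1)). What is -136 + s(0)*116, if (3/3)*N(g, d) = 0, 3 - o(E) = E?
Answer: -165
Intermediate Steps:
o(E) = 3 - E
N(g, d) = 0
s(q) = -1/4 + q/8 (s(q) = ((q - 2) + 0)/8 = ((-2 + q) + 0)/8 = (-2 + q)/8 = -1/4 + q/8)
-136 + s(0)*116 = -136 + (-1/4 + (1/8)*0)*116 = -136 + (-1/4 + 0)*116 = -136 - 1/4*116 = -136 - 29 = -165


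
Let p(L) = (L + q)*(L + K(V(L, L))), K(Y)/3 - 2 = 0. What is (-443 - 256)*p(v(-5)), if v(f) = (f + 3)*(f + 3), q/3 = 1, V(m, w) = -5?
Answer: -48930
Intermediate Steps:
K(Y) = 6 (K(Y) = 6 + 3*0 = 6 + 0 = 6)
q = 3 (q = 3*1 = 3)
v(f) = (3 + f)² (v(f) = (3 + f)*(3 + f) = (3 + f)²)
p(L) = (3 + L)*(6 + L) (p(L) = (L + 3)*(L + 6) = (3 + L)*(6 + L))
(-443 - 256)*p(v(-5)) = (-443 - 256)*(18 + ((3 - 5)²)² + 9*(3 - 5)²) = -699*(18 + ((-2)²)² + 9*(-2)²) = -699*(18 + 4² + 9*4) = -699*(18 + 16 + 36) = -699*70 = -48930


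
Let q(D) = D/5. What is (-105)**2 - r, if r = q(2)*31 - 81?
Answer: 55468/5 ≈ 11094.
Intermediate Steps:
q(D) = D/5 (q(D) = D*(1/5) = D/5)
r = -343/5 (r = ((1/5)*2)*31 - 81 = (2/5)*31 - 81 = 62/5 - 81 = -343/5 ≈ -68.600)
(-105)**2 - r = (-105)**2 - 1*(-343/5) = 11025 + 343/5 = 55468/5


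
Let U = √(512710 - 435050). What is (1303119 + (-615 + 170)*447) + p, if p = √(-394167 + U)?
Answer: 1104204 + √(-394167 + 2*√19415) ≈ 1.1042e+6 + 627.61*I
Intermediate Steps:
U = 2*√19415 (U = √77660 = 2*√19415 ≈ 278.68)
p = √(-394167 + 2*√19415) ≈ 627.61*I
(1303119 + (-615 + 170)*447) + p = (1303119 + (-615 + 170)*447) + √(-394167 + 2*√19415) = (1303119 - 445*447) + √(-394167 + 2*√19415) = (1303119 - 198915) + √(-394167 + 2*√19415) = 1104204 + √(-394167 + 2*√19415)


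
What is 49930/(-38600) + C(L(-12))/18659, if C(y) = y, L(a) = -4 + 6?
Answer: -93156667/72023740 ≈ -1.2934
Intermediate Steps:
L(a) = 2
49930/(-38600) + C(L(-12))/18659 = 49930/(-38600) + 2/18659 = 49930*(-1/38600) + 2*(1/18659) = -4993/3860 + 2/18659 = -93156667/72023740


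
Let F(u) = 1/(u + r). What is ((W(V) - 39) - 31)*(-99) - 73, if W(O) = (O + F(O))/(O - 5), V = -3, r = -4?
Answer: 190907/28 ≈ 6818.1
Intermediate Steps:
F(u) = 1/(-4 + u) (F(u) = 1/(u - 4) = 1/(-4 + u))
W(O) = (O + 1/(-4 + O))/(-5 + O) (W(O) = (O + 1/(-4 + O))/(O - 5) = (O + 1/(-4 + O))/(-5 + O))
((W(V) - 39) - 31)*(-99) - 73 = (((1 - 3*(-4 - 3))/((-5 - 3)*(-4 - 3)) - 39) - 31)*(-99) - 73 = (((1 - 3*(-7))/(-8*(-7)) - 39) - 31)*(-99) - 73 = ((-⅛*(-⅐)*(1 + 21) - 39) - 31)*(-99) - 73 = ((-⅛*(-⅐)*22 - 39) - 31)*(-99) - 73 = ((11/28 - 39) - 31)*(-99) - 73 = (-1081/28 - 31)*(-99) - 73 = -1949/28*(-99) - 73 = 192951/28 - 73 = 190907/28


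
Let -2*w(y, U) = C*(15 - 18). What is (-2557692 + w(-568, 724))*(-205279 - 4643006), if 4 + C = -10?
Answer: 12400521572205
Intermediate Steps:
C = -14 (C = -4 - 10 = -14)
w(y, U) = -21 (w(y, U) = -(-7)*(15 - 18) = -(-7)*(-3) = -1/2*42 = -21)
(-2557692 + w(-568, 724))*(-205279 - 4643006) = (-2557692 - 21)*(-205279 - 4643006) = -2557713*(-4848285) = 12400521572205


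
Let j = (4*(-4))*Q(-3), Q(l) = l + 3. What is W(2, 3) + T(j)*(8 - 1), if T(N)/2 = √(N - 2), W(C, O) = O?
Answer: 3 + 14*I*√2 ≈ 3.0 + 19.799*I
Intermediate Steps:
Q(l) = 3 + l
j = 0 (j = (4*(-4))*(3 - 3) = -16*0 = 0)
T(N) = 2*√(-2 + N) (T(N) = 2*√(N - 2) = 2*√(-2 + N))
W(2, 3) + T(j)*(8 - 1) = 3 + (2*√(-2 + 0))*(8 - 1) = 3 + (2*√(-2))*7 = 3 + (2*(I*√2))*7 = 3 + (2*I*√2)*7 = 3 + 14*I*√2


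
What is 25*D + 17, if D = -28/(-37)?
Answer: 1329/37 ≈ 35.919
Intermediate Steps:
D = 28/37 (D = -28*(-1/37) = 28/37 ≈ 0.75676)
25*D + 17 = 25*(28/37) + 17 = 700/37 + 17 = 1329/37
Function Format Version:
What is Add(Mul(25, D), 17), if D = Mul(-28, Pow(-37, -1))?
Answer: Rational(1329, 37) ≈ 35.919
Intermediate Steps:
D = Rational(28, 37) (D = Mul(-28, Rational(-1, 37)) = Rational(28, 37) ≈ 0.75676)
Add(Mul(25, D), 17) = Add(Mul(25, Rational(28, 37)), 17) = Add(Rational(700, 37), 17) = Rational(1329, 37)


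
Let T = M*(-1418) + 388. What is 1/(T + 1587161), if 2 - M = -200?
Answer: 1/1301113 ≈ 7.6857e-7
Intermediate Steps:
M = 202 (M = 2 - 1*(-200) = 2 + 200 = 202)
T = -286048 (T = 202*(-1418) + 388 = -286436 + 388 = -286048)
1/(T + 1587161) = 1/(-286048 + 1587161) = 1/1301113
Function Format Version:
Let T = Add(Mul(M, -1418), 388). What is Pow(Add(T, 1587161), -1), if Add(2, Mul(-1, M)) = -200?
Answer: Rational(1, 1301113) ≈ 7.6857e-7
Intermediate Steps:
M = 202 (M = Add(2, Mul(-1, -200)) = Add(2, 200) = 202)
T = -286048 (T = Add(Mul(202, -1418), 388) = Add(-286436, 388) = -286048)
Pow(Add(T, 1587161), -1) = Pow(Add(-286048, 1587161), -1) = Pow(1301113, -1) = Rational(1, 1301113)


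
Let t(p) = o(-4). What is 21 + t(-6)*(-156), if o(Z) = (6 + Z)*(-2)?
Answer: 645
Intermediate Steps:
o(Z) = -12 - 2*Z
t(p) = -4 (t(p) = -12 - 2*(-4) = -12 + 8 = -4)
21 + t(-6)*(-156) = 21 - 4*(-156) = 21 + 624 = 645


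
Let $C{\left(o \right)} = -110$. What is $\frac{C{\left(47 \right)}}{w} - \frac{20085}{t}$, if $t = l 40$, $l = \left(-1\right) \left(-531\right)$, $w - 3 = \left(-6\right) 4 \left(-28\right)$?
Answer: $- \frac{70639}{63720} \approx -1.1086$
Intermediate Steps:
$w = 675$ ($w = 3 + \left(-6\right) 4 \left(-28\right) = 3 - -672 = 3 + 672 = 675$)
$l = 531$
$t = 21240$ ($t = 531 \cdot 40 = 21240$)
$\frac{C{\left(47 \right)}}{w} - \frac{20085}{t} = - \frac{110}{675} - \frac{20085}{21240} = \left(-110\right) \frac{1}{675} - \frac{1339}{1416} = - \frac{22}{135} - \frac{1339}{1416} = - \frac{70639}{63720}$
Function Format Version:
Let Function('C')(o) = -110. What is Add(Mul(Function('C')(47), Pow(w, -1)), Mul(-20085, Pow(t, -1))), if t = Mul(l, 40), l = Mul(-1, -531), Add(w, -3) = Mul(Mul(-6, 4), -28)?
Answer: Rational(-70639, 63720) ≈ -1.1086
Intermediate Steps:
w = 675 (w = Add(3, Mul(Mul(-6, 4), -28)) = Add(3, Mul(-24, -28)) = Add(3, 672) = 675)
l = 531
t = 21240 (t = Mul(531, 40) = 21240)
Add(Mul(Function('C')(47), Pow(w, -1)), Mul(-20085, Pow(t, -1))) = Add(Mul(-110, Pow(675, -1)), Mul(-20085, Pow(21240, -1))) = Add(Mul(-110, Rational(1, 675)), Mul(-20085, Rational(1, 21240))) = Add(Rational(-22, 135), Rational(-1339, 1416)) = Rational(-70639, 63720)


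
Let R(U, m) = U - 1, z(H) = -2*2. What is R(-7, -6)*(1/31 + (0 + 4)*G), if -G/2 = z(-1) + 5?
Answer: 1976/31 ≈ 63.742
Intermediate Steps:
z(H) = -4
R(U, m) = -1 + U
G = -2 (G = -2*(-4 + 5) = -2*1 = -2)
R(-7, -6)*(1/31 + (0 + 4)*G) = (-1 - 7)*(1/31 + (0 + 4)*(-2)) = -8*(1/31 + 4*(-2)) = -8*(1/31 - 8) = -8*(-247/31) = 1976/31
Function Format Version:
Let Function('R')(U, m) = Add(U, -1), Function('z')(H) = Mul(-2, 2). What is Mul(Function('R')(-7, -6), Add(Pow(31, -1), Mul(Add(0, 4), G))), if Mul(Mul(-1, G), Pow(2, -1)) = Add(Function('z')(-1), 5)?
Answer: Rational(1976, 31) ≈ 63.742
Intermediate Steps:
Function('z')(H) = -4
Function('R')(U, m) = Add(-1, U)
G = -2 (G = Mul(-2, Add(-4, 5)) = Mul(-2, 1) = -2)
Mul(Function('R')(-7, -6), Add(Pow(31, -1), Mul(Add(0, 4), G))) = Mul(Add(-1, -7), Add(Pow(31, -1), Mul(Add(0, 4), -2))) = Mul(-8, Add(Rational(1, 31), Mul(4, -2))) = Mul(-8, Add(Rational(1, 31), -8)) = Mul(-8, Rational(-247, 31)) = Rational(1976, 31)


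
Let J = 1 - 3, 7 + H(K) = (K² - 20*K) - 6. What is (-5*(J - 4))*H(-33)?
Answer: 52080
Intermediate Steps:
H(K) = -13 + K² - 20*K (H(K) = -7 + ((K² - 20*K) - 6) = -7 + (-6 + K² - 20*K) = -13 + K² - 20*K)
J = -2
(-5*(J - 4))*H(-33) = (-5*(-2 - 4))*(-13 + (-33)² - 20*(-33)) = (-5*(-6))*(-13 + 1089 + 660) = 30*1736 = 52080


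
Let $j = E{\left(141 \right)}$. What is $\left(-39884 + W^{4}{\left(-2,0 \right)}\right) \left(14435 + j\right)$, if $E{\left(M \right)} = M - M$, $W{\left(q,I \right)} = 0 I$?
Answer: $-575725540$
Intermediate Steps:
$W{\left(q,I \right)} = 0$
$E{\left(M \right)} = 0$
$j = 0$
$\left(-39884 + W^{4}{\left(-2,0 \right)}\right) \left(14435 + j\right) = \left(-39884 + 0^{4}\right) \left(14435 + 0\right) = \left(-39884 + 0\right) 14435 = \left(-39884\right) 14435 = -575725540$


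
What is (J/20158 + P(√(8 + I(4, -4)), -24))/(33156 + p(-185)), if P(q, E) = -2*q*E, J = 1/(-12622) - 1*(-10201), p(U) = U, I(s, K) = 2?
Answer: 128757021/8388952513996 + 48*√10/32971 ≈ 0.0046191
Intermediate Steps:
J = 128757021/12622 (J = -1/12622 + 10201 = 128757021/12622 ≈ 10201.)
P(q, E) = -2*E*q
(J/20158 + P(√(8 + I(4, -4)), -24))/(33156 + p(-185)) = ((128757021/12622)/20158 - 2*(-24)*√(8 + 2))/(33156 - 185) = ((128757021/12622)*(1/20158) - 2*(-24)*√10)/32971 = (128757021/254434276 + 48*√10)*(1/32971) = 128757021/8388952513996 + 48*√10/32971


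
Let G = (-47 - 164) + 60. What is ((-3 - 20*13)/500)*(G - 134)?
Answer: 14991/100 ≈ 149.91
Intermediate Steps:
G = -151 (G = -211 + 60 = -151)
((-3 - 20*13)/500)*(G - 134) = ((-3 - 20*13)/500)*(-151 - 134) = ((-3 - 1*260)*(1/500))*(-285) = ((-3 - 260)*(1/500))*(-285) = -263*1/500*(-285) = -263/500*(-285) = 14991/100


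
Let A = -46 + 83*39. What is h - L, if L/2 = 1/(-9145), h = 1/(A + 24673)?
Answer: 64873/254816280 ≈ 0.00025459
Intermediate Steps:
A = 3191 (A = -46 + 3237 = 3191)
h = 1/27864 (h = 1/(3191 + 24673) = 1/27864 ≈ 3.5889e-5)
L = -2/9145 (L = 2/(-9145) = 2*(-1/9145) = -2/9145 ≈ -0.00021870)
h - L = 1/27864 - 1*(-2/9145) = 1/27864 + 2/9145 = 64873/254816280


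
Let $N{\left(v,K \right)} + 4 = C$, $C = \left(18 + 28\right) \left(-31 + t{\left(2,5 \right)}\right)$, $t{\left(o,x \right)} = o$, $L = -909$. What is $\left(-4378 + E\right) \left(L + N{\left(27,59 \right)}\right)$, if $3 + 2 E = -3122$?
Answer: $\frac{26696607}{2} \approx 1.3348 \cdot 10^{7}$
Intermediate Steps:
$E = - \frac{3125}{2}$ ($E = - \frac{3}{2} + \frac{1}{2} \left(-3122\right) = - \frac{3}{2} - 1561 = - \frac{3125}{2} \approx -1562.5$)
$C = -1334$ ($C = \left(18 + 28\right) \left(-31 + 2\right) = 46 \left(-29\right) = -1334$)
$N{\left(v,K \right)} = -1338$ ($N{\left(v,K \right)} = -4 - 1334 = -1338$)
$\left(-4378 + E\right) \left(L + N{\left(27,59 \right)}\right) = \left(-4378 - \frac{3125}{2}\right) \left(-909 - 1338\right) = \left(- \frac{11881}{2}\right) \left(-2247\right) = \frac{26696607}{2}$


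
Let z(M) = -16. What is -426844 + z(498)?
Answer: -426860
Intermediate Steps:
-426844 + z(498) = -426844 - 16 = -426860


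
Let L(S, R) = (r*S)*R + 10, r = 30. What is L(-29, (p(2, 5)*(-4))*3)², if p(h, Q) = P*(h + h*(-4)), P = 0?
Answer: 100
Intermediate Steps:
p(h, Q) = 0 (p(h, Q) = 0*(h + h*(-4)) = 0*(h - 4*h) = 0*(-3*h) = 0)
L(S, R) = 10 + 30*R*S (L(S, R) = (30*S)*R + 10 = 30*R*S + 10 = 10 + 30*R*S)
L(-29, (p(2, 5)*(-4))*3)² = (10 + 30*((0*(-4))*3)*(-29))² = (10 + 30*(0*3)*(-29))² = (10 + 30*0*(-29))² = (10 + 0)² = 10² = 100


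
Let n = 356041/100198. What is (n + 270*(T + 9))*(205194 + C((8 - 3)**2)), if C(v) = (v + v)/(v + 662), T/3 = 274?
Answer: 226372794318831052/4916859 ≈ 4.6040e+10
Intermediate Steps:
T = 822 (T = 3*274 = 822)
C(v) = 2*v/(662 + v) (C(v) = (2*v)/(662 + v) = 2*v/(662 + v))
n = 50863/14314 (n = 356041*(1/100198) = 50863/14314 ≈ 3.5534)
(n + 270*(T + 9))*(205194 + C((8 - 3)**2)) = (50863/14314 + 270*(822 + 9))*(205194 + 2*(8 - 3)**2/(662 + (8 - 3)**2)) = (50863/14314 + 270*831)*(205194 + 2*5**2/(662 + 5**2)) = (50863/14314 + 224370)*(205194 + 2*25/(662 + 25)) = 3211683043*(205194 + 2*25/687)/14314 = 3211683043*(205194 + 2*25*(1/687))/14314 = 3211683043*(205194 + 50/687)/14314 = (3211683043/14314)*(140968328/687) = 226372794318831052/4916859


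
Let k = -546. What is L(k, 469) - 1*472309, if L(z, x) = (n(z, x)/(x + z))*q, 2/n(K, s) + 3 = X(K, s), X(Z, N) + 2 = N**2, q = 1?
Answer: -3999657138555/8468306 ≈ -4.7231e+5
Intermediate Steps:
X(Z, N) = -2 + N**2
n(K, s) = 2/(-5 + s**2) (n(K, s) = 2/(-3 + (-2 + s**2)) = 2/(-5 + s**2))
L(z, x) = 2/((-5 + x**2)*(x + z)) (L(z, x) = ((2/(-5 + x**2))/(x + z))*1 = (2/((-5 + x**2)*(x + z)))*1 = 2/((-5 + x**2)*(x + z)))
L(k, 469) - 1*472309 = 2/((-5 + 469**2)*(469 - 546)) - 1*472309 = 2/((-5 + 219961)*(-77)) - 472309 = 2*(-1/77)/219956 - 472309 = 2*(1/219956)*(-1/77) - 472309 = -1/8468306 - 472309 = -3999657138555/8468306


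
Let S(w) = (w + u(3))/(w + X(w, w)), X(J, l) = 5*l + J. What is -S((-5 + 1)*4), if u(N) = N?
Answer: -13/112 ≈ -0.11607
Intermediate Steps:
X(J, l) = J + 5*l
S(w) = (3 + w)/(7*w) (S(w) = (w + 3)/(w + (w + 5*w)) = (3 + w)/(w + 6*w) = (3 + w)/((7*w)) = (3 + w)*(1/(7*w)) = (3 + w)/(7*w))
-S((-5 + 1)*4) = -(3 + (-5 + 1)*4)/(7*((-5 + 1)*4)) = -(3 - 4*4)/(7*((-4*4))) = -(3 - 16)/(7*(-16)) = -(-1)*(-13)/(7*16) = -1*13/112 = -13/112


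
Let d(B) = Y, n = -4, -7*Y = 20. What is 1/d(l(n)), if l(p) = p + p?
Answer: -7/20 ≈ -0.35000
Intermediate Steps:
Y = -20/7 (Y = -⅐*20 = -20/7 ≈ -2.8571)
l(p) = 2*p
d(B) = -20/7
1/d(l(n)) = 1/(-20/7) = -7/20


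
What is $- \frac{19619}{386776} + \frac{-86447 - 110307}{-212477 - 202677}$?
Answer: $\frac{33977409389}{80285801752} \approx 0.42321$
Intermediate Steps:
$- \frac{19619}{386776} + \frac{-86447 - 110307}{-212477 - 202677} = \left(-19619\right) \frac{1}{386776} + \frac{-86447 - 110307}{-415154} = - \frac{19619}{386776} - - \frac{98377}{207577} = - \frac{19619}{386776} + \frac{98377}{207577} = \frac{33977409389}{80285801752}$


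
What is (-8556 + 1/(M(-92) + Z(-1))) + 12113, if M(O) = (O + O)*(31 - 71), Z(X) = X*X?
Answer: 26183078/7361 ≈ 3557.0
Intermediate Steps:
Z(X) = X²
M(O) = -80*O (M(O) = (2*O)*(-40) = -80*O)
(-8556 + 1/(M(-92) + Z(-1))) + 12113 = (-8556 + 1/(-80*(-92) + (-1)²)) + 12113 = (-8556 + 1/(7360 + 1)) + 12113 = (-8556 + 1/7361) + 12113 = -62980715/7361 + 12113 = 26183078/7361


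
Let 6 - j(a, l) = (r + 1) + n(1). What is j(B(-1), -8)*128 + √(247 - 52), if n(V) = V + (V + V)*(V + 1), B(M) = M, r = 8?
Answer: -1024 + √195 ≈ -1010.0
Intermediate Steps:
n(V) = V + 2*V*(1 + V) (n(V) = V + (2*V)*(1 + V) = V + 2*V*(1 + V))
j(a, l) = -8 (j(a, l) = 6 - ((8 + 1) + 1*(3 + 2*1)) = 6 - (9 + 1*(3 + 2)) = 6 - (9 + 1*5) = 6 - (9 + 5) = 6 - 1*14 = 6 - 14 = -8)
j(B(-1), -8)*128 + √(247 - 52) = -8*128 + √(247 - 52) = -1024 + √195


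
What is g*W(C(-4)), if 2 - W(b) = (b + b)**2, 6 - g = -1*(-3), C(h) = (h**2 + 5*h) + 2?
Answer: -42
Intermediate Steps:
C(h) = 2 + h**2 + 5*h
g = 3 (g = 6 - (-1)*(-3) = 6 - 1*3 = 6 - 3 = 3)
W(b) = 2 - 4*b**2 (W(b) = 2 - (b + b)**2 = 2 - (2*b)**2 = 2 - 4*b**2)
g*W(C(-4)) = 3*(2 - 4*(2 + (-4)**2 + 5*(-4))**2) = 3*(2 - 4*(2 + 16 - 20)**2) = 3*(2 - 4*(-2)**2) = 3*(2 - 4*4) = 3*(2 - 16) = 3*(-14) = -42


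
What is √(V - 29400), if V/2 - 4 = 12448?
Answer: 4*I*√281 ≈ 67.052*I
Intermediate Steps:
V = 24904 (V = 8 + 2*12448 = 8 + 24896 = 24904)
√(V - 29400) = √(24904 - 29400) = √(-4496) = 4*I*√281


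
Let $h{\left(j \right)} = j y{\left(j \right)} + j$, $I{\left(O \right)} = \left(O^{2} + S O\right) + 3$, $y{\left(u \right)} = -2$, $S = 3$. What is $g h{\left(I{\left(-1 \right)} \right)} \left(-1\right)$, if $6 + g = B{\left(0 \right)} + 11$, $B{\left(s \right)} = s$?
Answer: $5$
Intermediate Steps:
$I{\left(O \right)} = 3 + O^{2} + 3 O$ ($I{\left(O \right)} = \left(O^{2} + 3 O\right) + 3 = 3 + O^{2} + 3 O$)
$h{\left(j \right)} = - j$ ($h{\left(j \right)} = j \left(-2\right) + j = - 2 j + j = - j$)
$g = 5$ ($g = -6 + \left(0 + 11\right) = -6 + 11 = 5$)
$g h{\left(I{\left(-1 \right)} \right)} \left(-1\right) = 5 \left(- (3 + \left(-1\right)^{2} + 3 \left(-1\right))\right) \left(-1\right) = 5 \left(- (3 + 1 - 3)\right) \left(-1\right) = 5 \left(\left(-1\right) 1\right) \left(-1\right) = 5 \left(-1\right) \left(-1\right) = \left(-5\right) \left(-1\right) = 5$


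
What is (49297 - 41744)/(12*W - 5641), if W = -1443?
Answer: -7553/22957 ≈ -0.32901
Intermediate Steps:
(49297 - 41744)/(12*W - 5641) = (49297 - 41744)/(12*(-1443) - 5641) = 7553/(-17316 - 5641) = 7553/(-22957) = 7553*(-1/22957) = -7553/22957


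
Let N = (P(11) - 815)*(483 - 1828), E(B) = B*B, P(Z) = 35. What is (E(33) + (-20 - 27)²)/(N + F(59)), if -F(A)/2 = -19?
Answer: 97/30857 ≈ 0.0031435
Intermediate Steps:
F(A) = 38 (F(A) = -2*(-19) = 38)
E(B) = B²
N = 1049100 (N = (35 - 815)*(483 - 1828) = -780*(-1345) = 1049100)
(E(33) + (-20 - 27)²)/(N + F(59)) = (33² + (-20 - 27)²)/(1049100 + 38) = (1089 + (-47)²)/1049138 = (1089 + 2209)*(1/1049138) = 3298*(1/1049138) = 97/30857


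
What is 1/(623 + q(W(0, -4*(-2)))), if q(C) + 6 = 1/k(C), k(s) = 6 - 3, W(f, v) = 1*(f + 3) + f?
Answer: 3/1852 ≈ 0.0016199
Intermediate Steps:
W(f, v) = 3 + 2*f (W(f, v) = 1*(3 + f) + f = (3 + f) + f = 3 + 2*f)
k(s) = 3
q(C) = -17/3 (q(C) = -6 + 1/3 = -6 + ⅓ = -17/3)
1/(623 + q(W(0, -4*(-2)))) = 1/(623 - 17/3) = 1/(1852/3) = 3/1852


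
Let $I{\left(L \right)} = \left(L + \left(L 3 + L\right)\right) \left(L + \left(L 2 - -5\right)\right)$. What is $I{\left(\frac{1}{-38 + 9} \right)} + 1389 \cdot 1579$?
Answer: $\frac{1844506561}{841} \approx 2.1932 \cdot 10^{6}$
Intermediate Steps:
$I{\left(L \right)} = 5 L \left(5 + 3 L\right)$ ($I{\left(L \right)} = \left(L + \left(3 L + L\right)\right) \left(L + \left(2 L + 5\right)\right) = \left(L + 4 L\right) \left(L + \left(5 + 2 L\right)\right) = 5 L \left(5 + 3 L\right)$)
$I{\left(\frac{1}{-38 + 9} \right)} + 1389 \cdot 1579 = \frac{5 \left(5 + \frac{3}{-38 + 9}\right)}{-38 + 9} + 1389 \cdot 1579 = \frac{5 \left(5 + \frac{3}{-29}\right)}{-29} + 2193231 = 5 \left(- \frac{1}{29}\right) \left(5 + 3 \left(- \frac{1}{29}\right)\right) + 2193231 = 5 \left(- \frac{1}{29}\right) \left(5 - \frac{3}{29}\right) + 2193231 = 5 \left(- \frac{1}{29}\right) \frac{142}{29} + 2193231 = - \frac{710}{841} + 2193231 = \frac{1844506561}{841}$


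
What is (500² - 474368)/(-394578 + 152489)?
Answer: 224368/242089 ≈ 0.92680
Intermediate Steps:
(500² - 474368)/(-394578 + 152489) = (250000 - 474368)/(-242089) = -224368*(-1/242089) = 224368/242089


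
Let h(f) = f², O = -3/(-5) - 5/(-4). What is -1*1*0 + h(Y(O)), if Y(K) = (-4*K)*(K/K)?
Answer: 1369/25 ≈ 54.760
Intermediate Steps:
O = 37/20 (O = -3*(-⅕) - 5*(-¼) = ⅗ + 5/4 = 37/20 ≈ 1.8500)
Y(K) = -4*K (Y(K) = -4*K*1 = -4*K)
-1*1*0 + h(Y(O)) = -1*1*0 + (-4*37/20)² = -1*0 + (-37/5)² = 0 + 1369/25 = 1369/25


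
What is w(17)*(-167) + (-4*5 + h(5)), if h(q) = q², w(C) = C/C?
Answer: -162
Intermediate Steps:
w(C) = 1
w(17)*(-167) + (-4*5 + h(5)) = 1*(-167) + (-4*5 + 5²) = -167 + (-20 + 25) = -167 + 5 = -162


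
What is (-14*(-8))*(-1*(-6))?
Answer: 672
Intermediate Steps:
(-14*(-8))*(-1*(-6)) = 112*6 = 672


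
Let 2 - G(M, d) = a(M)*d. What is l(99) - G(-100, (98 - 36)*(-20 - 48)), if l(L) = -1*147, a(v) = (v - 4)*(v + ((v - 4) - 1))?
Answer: -89885269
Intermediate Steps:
a(v) = (-5 + 2*v)*(-4 + v) (a(v) = (-4 + v)*(v + ((-4 + v) - 1)) = (-4 + v)*(v + (-5 + v)) = (-4 + v)*(-5 + 2*v) = (-5 + 2*v)*(-4 + v))
l(L) = -147
G(M, d) = 2 - d*(20 - 13*M + 2*M**2) (G(M, d) = 2 - (20 - 13*M + 2*M**2)*d = 2 - d*(20 - 13*M + 2*M**2))
l(99) - G(-100, (98 - 36)*(-20 - 48)) = -147 - (2 - (98 - 36)*(-20 - 48)*(20 - 13*(-100) + 2*(-100)**2)) = -147 - (2 - 62*(-68)*(20 + 1300 + 2*10000)) = -147 - (2 - 1*(-4216)*(20 + 1300 + 20000)) = -147 - (2 - 1*(-4216)*21320) = -147 - (2 + 89885120) = -147 - 1*89885122 = -147 - 89885122 = -89885269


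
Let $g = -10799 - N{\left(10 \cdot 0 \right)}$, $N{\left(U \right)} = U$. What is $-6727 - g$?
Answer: $4072$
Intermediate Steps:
$g = -10799$ ($g = -10799 - 10 \cdot 0 = -10799 - 0 = -10799 + 0 = -10799$)
$-6727 - g = -6727 - -10799 = -6727 + 10799 = 4072$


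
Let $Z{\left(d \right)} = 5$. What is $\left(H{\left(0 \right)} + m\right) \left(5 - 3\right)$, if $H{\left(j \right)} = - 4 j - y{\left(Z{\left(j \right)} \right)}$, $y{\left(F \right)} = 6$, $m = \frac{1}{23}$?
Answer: $- \frac{274}{23} \approx -11.913$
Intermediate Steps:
$m = \frac{1}{23} \approx 0.043478$
$H{\left(j \right)} = -6 - 4 j$ ($H{\left(j \right)} = - 4 j - 6 = -6 - 4 j$)
$\left(H{\left(0 \right)} + m\right) \left(5 - 3\right) = \left(\left(-6 - 0\right) + \frac{1}{23}\right) \left(5 - 3\right) = \left(\left(-6 + 0\right) + \frac{1}{23}\right) \left(5 - 3\right) = \left(-6 + \frac{1}{23}\right) 2 = \left(- \frac{137}{23}\right) 2 = - \frac{274}{23}$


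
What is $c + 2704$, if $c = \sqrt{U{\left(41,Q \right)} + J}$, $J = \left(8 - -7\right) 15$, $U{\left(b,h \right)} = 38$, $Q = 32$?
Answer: $2704 + \sqrt{263} \approx 2720.2$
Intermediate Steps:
$J = 225$ ($J = \left(8 + 7\right) 15 = 15 \cdot 15 = 225$)
$c = \sqrt{263}$ ($c = \sqrt{38 + 225} = \sqrt{263} \approx 16.217$)
$c + 2704 = \sqrt{263} + 2704 = 2704 + \sqrt{263}$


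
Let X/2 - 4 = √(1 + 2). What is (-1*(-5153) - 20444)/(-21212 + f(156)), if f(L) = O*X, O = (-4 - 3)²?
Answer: 26529885/36120299 + 249753*√3/72240598 ≈ 0.74047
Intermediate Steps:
O = 49 (O = (-7)² = 49)
X = 8 + 2*√3 (X = 8 + 2*√(1 + 2) = 8 + 2*√3 ≈ 11.464)
f(L) = 392 + 98*√3 (f(L) = 49*(8 + 2*√3) = 392 + 98*√3)
(-1*(-5153) - 20444)/(-21212 + f(156)) = (-1*(-5153) - 20444)/(-21212 + (392 + 98*√3)) = (5153 - 20444)/(-20820 + 98*√3) = -15291/(-20820 + 98*√3)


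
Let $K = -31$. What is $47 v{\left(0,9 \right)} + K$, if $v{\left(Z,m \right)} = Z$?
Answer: $-31$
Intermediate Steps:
$47 v{\left(0,9 \right)} + K = 47 \cdot 0 - 31 = 0 - 31 = -31$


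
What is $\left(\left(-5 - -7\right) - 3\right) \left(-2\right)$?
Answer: $2$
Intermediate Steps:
$\left(\left(-5 - -7\right) - 3\right) \left(-2\right) = \left(\left(-5 + 7\right) - 3\right) \left(-2\right) = \left(2 - 3\right) \left(-2\right) = \left(-1\right) \left(-2\right) = 2$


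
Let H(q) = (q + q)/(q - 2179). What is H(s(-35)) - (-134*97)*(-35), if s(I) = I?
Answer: -503607475/1107 ≈ -4.5493e+5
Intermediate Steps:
H(q) = 2*q/(-2179 + q) (H(q) = (2*q)/(-2179 + q) = 2*q/(-2179 + q))
H(s(-35)) - (-134*97)*(-35) = 2*(-35)/(-2179 - 35) - (-134*97)*(-35) = 2*(-35)/(-2214) - (-12998)*(-35) = 2*(-35)*(-1/2214) - 1*454930 = 35/1107 - 454930 = -503607475/1107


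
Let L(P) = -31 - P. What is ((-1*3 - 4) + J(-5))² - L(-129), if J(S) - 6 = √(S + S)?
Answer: -98 + (1 - I*√10)² ≈ -107.0 - 6.3246*I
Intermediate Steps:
J(S) = 6 + √2*√S (J(S) = 6 + √(S + S) = 6 + √(2*S) = 6 + √2*√S)
((-1*3 - 4) + J(-5))² - L(-129) = ((-1*3 - 4) + (6 + √2*√(-5)))² - (-31 - 1*(-129)) = ((-3 - 4) + (6 + √2*(I*√5)))² - (-31 + 129) = (-7 + (6 + I*√10))² - 1*98 = (-1 + I*√10)² - 98 = -98 + (-1 + I*√10)²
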